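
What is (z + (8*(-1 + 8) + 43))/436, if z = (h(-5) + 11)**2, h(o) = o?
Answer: 135/436 ≈ 0.30963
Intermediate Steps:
z = 36 (z = (-5 + 11)**2 = 6**2 = 36)
(z + (8*(-1 + 8) + 43))/436 = (36 + (8*(-1 + 8) + 43))/436 = (36 + (8*7 + 43))*(1/436) = (36 + (56 + 43))*(1/436) = (36 + 99)*(1/436) = 135*(1/436) = 135/436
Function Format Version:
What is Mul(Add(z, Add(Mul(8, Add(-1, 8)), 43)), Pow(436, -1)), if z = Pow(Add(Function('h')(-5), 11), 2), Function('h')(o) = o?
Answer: Rational(135, 436) ≈ 0.30963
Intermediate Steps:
z = 36 (z = Pow(Add(-5, 11), 2) = Pow(6, 2) = 36)
Mul(Add(z, Add(Mul(8, Add(-1, 8)), 43)), Pow(436, -1)) = Mul(Add(36, Add(Mul(8, Add(-1, 8)), 43)), Pow(436, -1)) = Mul(Add(36, Add(Mul(8, 7), 43)), Rational(1, 436)) = Mul(Add(36, Add(56, 43)), Rational(1, 436)) = Mul(Add(36, 99), Rational(1, 436)) = Mul(135, Rational(1, 436)) = Rational(135, 436)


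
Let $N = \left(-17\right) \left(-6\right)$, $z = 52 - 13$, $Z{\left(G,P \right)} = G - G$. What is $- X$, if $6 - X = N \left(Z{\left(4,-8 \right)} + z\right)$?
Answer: $3972$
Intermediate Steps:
$Z{\left(G,P \right)} = 0$
$z = 39$ ($z = 52 - 13 = 39$)
$N = 102$
$X = -3972$ ($X = 6 - 102 \left(0 + 39\right) = 6 - 102 \cdot 39 = 6 - 3978 = -3972$)
$- X = \left(-1\right) \left(-3972\right) = 3972$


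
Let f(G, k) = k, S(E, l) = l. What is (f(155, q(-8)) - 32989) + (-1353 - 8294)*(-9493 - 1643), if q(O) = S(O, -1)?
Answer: 107396002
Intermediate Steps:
q(O) = -1
(f(155, q(-8)) - 32989) + (-1353 - 8294)*(-9493 - 1643) = (-1 - 32989) + (-1353 - 8294)*(-9493 - 1643) = -32990 - 9647*(-11136) = -32990 + 107428992 = 107396002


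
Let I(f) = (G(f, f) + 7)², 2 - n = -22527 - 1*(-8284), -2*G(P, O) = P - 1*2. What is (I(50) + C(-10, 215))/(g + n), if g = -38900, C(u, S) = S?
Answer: -504/24655 ≈ -0.020442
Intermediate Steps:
G(P, O) = 1 - P/2 (G(P, O) = -(P - 1*2)/2 = -(P - 2)/2 = -(-2 + P)/2 = 1 - P/2)
n = 14245 (n = 2 - (-22527 - 1*(-8284)) = 2 - (-22527 + 8284) = 2 - 1*(-14243) = 2 + 14243 = 14245)
I(f) = (8 - f/2)² (I(f) = ((1 - f/2) + 7)² = (8 - f/2)²)
(I(50) + C(-10, 215))/(g + n) = ((-16 + 50)²/4 + 215)/(-38900 + 14245) = ((¼)*34² + 215)/(-24655) = ((¼)*1156 + 215)*(-1/24655) = (289 + 215)*(-1/24655) = 504*(-1/24655) = -504/24655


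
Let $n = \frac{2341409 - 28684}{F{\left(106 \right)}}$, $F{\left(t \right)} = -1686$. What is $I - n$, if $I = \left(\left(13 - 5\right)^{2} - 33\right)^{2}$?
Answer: $\frac{3932971}{1686} \approx 2332.7$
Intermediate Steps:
$n = - \frac{2312725}{1686}$ ($n = \frac{2341409 - 28684}{-1686} = \left(2341409 - 28684\right) \left(- \frac{1}{1686}\right) = 2312725 \left(- \frac{1}{1686}\right) = - \frac{2312725}{1686} \approx -1371.7$)
$I = 961$ ($I = \left(8^{2} - 33\right)^{2} = \left(64 - 33\right)^{2} = 31^{2} = 961$)
$I - n = 961 - - \frac{2312725}{1686} = 961 + \frac{2312725}{1686} = \frac{3932971}{1686}$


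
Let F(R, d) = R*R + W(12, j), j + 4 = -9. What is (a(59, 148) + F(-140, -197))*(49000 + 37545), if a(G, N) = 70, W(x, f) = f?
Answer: 1701215065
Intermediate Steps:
j = -13 (j = -4 - 9 = -13)
F(R, d) = -13 + R² (F(R, d) = R*R - 13 = R² - 13 = -13 + R²)
(a(59, 148) + F(-140, -197))*(49000 + 37545) = (70 + (-13 + (-140)²))*(49000 + 37545) = (70 + (-13 + 19600))*86545 = (70 + 19587)*86545 = 19657*86545 = 1701215065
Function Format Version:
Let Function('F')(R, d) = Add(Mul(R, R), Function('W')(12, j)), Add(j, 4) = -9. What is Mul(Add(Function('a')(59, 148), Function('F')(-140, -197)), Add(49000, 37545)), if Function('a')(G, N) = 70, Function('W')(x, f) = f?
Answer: 1701215065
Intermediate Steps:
j = -13 (j = Add(-4, -9) = -13)
Function('F')(R, d) = Add(-13, Pow(R, 2)) (Function('F')(R, d) = Add(Mul(R, R), -13) = Add(Pow(R, 2), -13) = Add(-13, Pow(R, 2)))
Mul(Add(Function('a')(59, 148), Function('F')(-140, -197)), Add(49000, 37545)) = Mul(Add(70, Add(-13, Pow(-140, 2))), Add(49000, 37545)) = Mul(Add(70, Add(-13, 19600)), 86545) = Mul(Add(70, 19587), 86545) = Mul(19657, 86545) = 1701215065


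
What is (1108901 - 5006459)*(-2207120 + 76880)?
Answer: 8302733953920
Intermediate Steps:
(1108901 - 5006459)*(-2207120 + 76880) = -3897558*(-2130240) = 8302733953920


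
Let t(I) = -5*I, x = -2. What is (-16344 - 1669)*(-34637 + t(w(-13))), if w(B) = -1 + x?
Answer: 623646086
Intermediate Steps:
w(B) = -3 (w(B) = -1 - 2 = -3)
(-16344 - 1669)*(-34637 + t(w(-13))) = (-16344 - 1669)*(-34637 - 5*(-3)) = -18013*(-34637 + 15) = -18013*(-34622) = 623646086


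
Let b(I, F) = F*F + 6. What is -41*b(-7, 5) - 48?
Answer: -1319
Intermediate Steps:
b(I, F) = 6 + F**2 (b(I, F) = F**2 + 6 = 6 + F**2)
-41*b(-7, 5) - 48 = -41*(6 + 5**2) - 48 = -41*(6 + 25) - 48 = -41*31 - 48 = -1271 - 48 = -1319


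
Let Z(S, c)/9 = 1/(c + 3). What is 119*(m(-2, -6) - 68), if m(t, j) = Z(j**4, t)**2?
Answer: 1547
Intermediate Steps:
Z(S, c) = 9/(3 + c) (Z(S, c) = 9/(c + 3) = 9/(3 + c))
m(t, j) = 81/(3 + t)**2 (m(t, j) = (9/(3 + t))**2 = 81/(3 + t)**2)
119*(m(-2, -6) - 68) = 119*(81/(3 - 2)**2 - 68) = 119*(81/1**2 - 68) = 119*(81*1 - 68) = 119*(81 - 68) = 119*13 = 1547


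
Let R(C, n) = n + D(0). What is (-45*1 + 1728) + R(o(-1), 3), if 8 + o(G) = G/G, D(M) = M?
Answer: 1686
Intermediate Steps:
o(G) = -7 (o(G) = -8 + G/G = -8 + 1 = -7)
R(C, n) = n (R(C, n) = n + 0 = n)
(-45*1 + 1728) + R(o(-1), 3) = (-45*1 + 1728) + 3 = (-45 + 1728) + 3 = 1683 + 3 = 1686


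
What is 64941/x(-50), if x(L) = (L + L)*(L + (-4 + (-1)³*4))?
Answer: 64941/5800 ≈ 11.197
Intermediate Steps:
x(L) = 2*L*(-8 + L) (x(L) = (2*L)*(L + (-4 - 1*4)) = (2*L)*(L + (-4 - 4)) = (2*L)*(L - 8) = (2*L)*(-8 + L) = 2*L*(-8 + L))
64941/x(-50) = 64941/((2*(-50)*(-8 - 50))) = 64941/((2*(-50)*(-58))) = 64941/5800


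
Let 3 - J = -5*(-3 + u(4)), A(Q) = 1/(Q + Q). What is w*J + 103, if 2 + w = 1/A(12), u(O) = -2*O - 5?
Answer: -1591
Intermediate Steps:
A(Q) = 1/(2*Q)
u(O) = -5 - 2*O
w = 22 (w = -2 + 1/((1/2)/12) = -2 + 1/((1/2)*(1/12)) = -2 + 1/(1/24) = -2 + 24 = 22)
J = -77 (J = 3 - (-5)*(-3 + (-5 - 2*4)) = 3 - (-5)*(-3 + (-5 - 8)) = 3 - (-5)*(-3 - 13) = 3 - (-5)*(-16) = 3 - 1*80 = 3 - 80 = -77)
w*J + 103 = 22*(-77) + 103 = -1694 + 103 = -1591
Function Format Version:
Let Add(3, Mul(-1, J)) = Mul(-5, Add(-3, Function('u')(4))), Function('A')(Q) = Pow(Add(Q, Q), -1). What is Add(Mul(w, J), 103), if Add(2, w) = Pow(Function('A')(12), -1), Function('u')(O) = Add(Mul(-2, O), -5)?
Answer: -1591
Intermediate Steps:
Function('A')(Q) = Mul(Rational(1, 2), Pow(Q, -1)) (Function('A')(Q) = Pow(Mul(2, Q), -1) = Mul(Rational(1, 2), Pow(Q, -1)))
Function('u')(O) = Add(-5, Mul(-2, O))
w = 22 (w = Add(-2, Pow(Mul(Rational(1, 2), Pow(12, -1)), -1)) = Add(-2, Pow(Mul(Rational(1, 2), Rational(1, 12)), -1)) = Add(-2, Pow(Rational(1, 24), -1)) = Add(-2, 24) = 22)
J = -77 (J = Add(3, Mul(-1, Mul(-5, Add(-3, Add(-5, Mul(-2, 4)))))) = Add(3, Mul(-1, Mul(-5, Add(-3, Add(-5, -8))))) = Add(3, Mul(-1, Mul(-5, Add(-3, -13)))) = Add(3, Mul(-1, Mul(-5, -16))) = Add(3, Mul(-1, 80)) = Add(3, -80) = -77)
Add(Mul(w, J), 103) = Add(Mul(22, -77), 103) = Add(-1694, 103) = -1591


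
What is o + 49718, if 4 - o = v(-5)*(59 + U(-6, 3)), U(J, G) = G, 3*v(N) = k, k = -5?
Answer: 149476/3 ≈ 49825.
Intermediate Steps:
v(N) = -5/3 (v(N) = (1/3)*(-5) = -5/3)
o = 322/3 (o = 4 - (-5)*(59 + 3)/3 = 4 - (-5)*62/3 = 4 - 1*(-310/3) = 4 + 310/3 = 322/3 ≈ 107.33)
o + 49718 = 322/3 + 49718 = 149476/3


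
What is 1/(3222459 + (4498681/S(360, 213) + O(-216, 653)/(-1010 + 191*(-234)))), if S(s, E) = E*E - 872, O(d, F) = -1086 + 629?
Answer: 2033690888/6553691133305145 ≈ 3.1031e-7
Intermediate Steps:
O(d, F) = -457
S(s, E) = -872 + E² (S(s, E) = E² - 872 = -872 + E²)
1/(3222459 + (4498681/S(360, 213) + O(-216, 653)/(-1010 + 191*(-234)))) = 1/(3222459 + (4498681/(-872 + 213²) - 457/(-1010 + 191*(-234)))) = 1/(3222459 + (4498681/(-872 + 45369) - 457/(-1010 - 44694))) = 1/(3222459 + (4498681/44497 - 457/(-45704))) = 1/(3222459 + (4498681*(1/44497) - 457*(-1/45704))) = 1/(3222459 + (4498681/44497 + 457/45704)) = 1/(3222459 + 205628051553/2033690888) = 1/(6553691133305145/2033690888) = 2033690888/6553691133305145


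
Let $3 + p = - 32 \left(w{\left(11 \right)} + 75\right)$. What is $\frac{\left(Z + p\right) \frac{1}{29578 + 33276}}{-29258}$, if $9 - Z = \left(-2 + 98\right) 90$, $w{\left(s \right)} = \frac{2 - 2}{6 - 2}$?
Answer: $\frac{5517}{919491166} \approx 6.0001 \cdot 10^{-6}$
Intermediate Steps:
$w{\left(s \right)} = 0$ ($w{\left(s \right)} = \frac{0}{4} = 0 \cdot \frac{1}{4} = 0$)
$p = -2403$ ($p = -3 - 32 \left(0 + 75\right) = -3 - 2400 = -2403$)
$Z = -8631$ ($Z = 9 - \left(-2 + 98\right) 90 = 9 - 96 \cdot 90 = 9 - 8640 = -8631$)
$\frac{\left(Z + p\right) \frac{1}{29578 + 33276}}{-29258} = \frac{\left(-8631 - 2403\right) \frac{1}{29578 + 33276}}{-29258} = - \frac{11034}{62854} \left(- \frac{1}{29258}\right) = \left(-11034\right) \frac{1}{62854} \left(- \frac{1}{29258}\right) = \left(- \frac{5517}{31427}\right) \left(- \frac{1}{29258}\right) = \frac{5517}{919491166}$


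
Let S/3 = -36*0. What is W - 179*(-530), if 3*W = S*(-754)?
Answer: 94870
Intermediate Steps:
S = 0 (S = 3*(-36*0) = 3*0 = 0)
W = 0 (W = (0*(-754))/3 = (⅓)*0 = 0)
W - 179*(-530) = 0 - 179*(-530) = 0 - 1*(-94870) = 0 + 94870 = 94870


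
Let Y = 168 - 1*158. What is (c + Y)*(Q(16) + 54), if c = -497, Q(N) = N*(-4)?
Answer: 4870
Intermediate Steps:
Y = 10 (Y = 168 - 158 = 10)
Q(N) = -4*N
(c + Y)*(Q(16) + 54) = (-497 + 10)*(-4*16 + 54) = -487*(-64 + 54) = -487*(-10) = 4870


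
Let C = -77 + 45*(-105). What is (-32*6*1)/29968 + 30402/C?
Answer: -28500285/4497073 ≈ -6.3375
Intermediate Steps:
C = -4802 (C = -77 - 4725 = -4802)
(-32*6*1)/29968 + 30402/C = (-32*6*1)/29968 + 30402/(-4802) = -192*1*(1/29968) + 30402*(-1/4802) = -192*1/29968 - 15201/2401 = -12/1873 - 15201/2401 = -28500285/4497073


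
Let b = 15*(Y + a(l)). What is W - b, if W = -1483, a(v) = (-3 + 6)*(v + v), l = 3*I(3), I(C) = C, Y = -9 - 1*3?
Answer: -2113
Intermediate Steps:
Y = -12 (Y = -9 - 3 = -12)
l = 9 (l = 3*3 = 9)
a(v) = 6*v (a(v) = 3*(2*v) = 6*v)
b = 630 (b = 15*(-12 + 6*9) = 15*(-12 + 54) = 15*42 = 630)
W - b = -1483 - 1*630 = -1483 - 630 = -2113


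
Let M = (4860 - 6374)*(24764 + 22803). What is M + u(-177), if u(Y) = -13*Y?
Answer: -72014137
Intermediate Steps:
M = -72016438 (M = -1514*47567 = -72016438)
M + u(-177) = -72016438 - 13*(-177) = -72016438 + 2301 = -72014137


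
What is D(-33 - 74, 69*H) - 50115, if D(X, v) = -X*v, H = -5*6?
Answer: -271605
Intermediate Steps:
H = -30
D(X, v) = -X*v
D(-33 - 74, 69*H) - 50115 = -(-33 - 74)*69*(-30) - 50115 = -1*(-107)*(-2070) - 50115 = -221490 - 50115 = -271605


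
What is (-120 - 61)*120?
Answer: -21720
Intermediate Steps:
(-120 - 61)*120 = -181*120 = -21720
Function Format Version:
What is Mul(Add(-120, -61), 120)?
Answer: -21720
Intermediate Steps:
Mul(Add(-120, -61), 120) = Mul(-181, 120) = -21720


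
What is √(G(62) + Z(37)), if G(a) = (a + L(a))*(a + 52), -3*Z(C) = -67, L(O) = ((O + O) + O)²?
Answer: √35559309/3 ≈ 1987.7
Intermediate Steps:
L(O) = 9*O² (L(O) = (2*O + O)² = (3*O)² = 9*O²)
Z(C) = 67/3 (Z(C) = -⅓*(-67) = 67/3)
G(a) = (52 + a)*(a + 9*a²) (G(a) = (a + 9*a²)*(a + 52) = (a + 9*a²)*(52 + a) = (52 + a)*(a + 9*a²))
√(G(62) + Z(37)) = √(62*(52 + 9*62² + 469*62) + 67/3) = √(62*(52 + 9*3844 + 29078) + 67/3) = √(62*(52 + 34596 + 29078) + 67/3) = √(62*63726 + 67/3) = √(3951012 + 67/3) = √(11853103/3) = √35559309/3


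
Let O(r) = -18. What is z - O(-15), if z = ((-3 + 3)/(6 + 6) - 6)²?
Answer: 54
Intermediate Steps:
z = 36 (z = (0/12 - 6)² = (0*(1/12) - 6)² = (0 - 6)² = (-6)² = 36)
z - O(-15) = 36 - 1*(-18) = 36 + 18 = 54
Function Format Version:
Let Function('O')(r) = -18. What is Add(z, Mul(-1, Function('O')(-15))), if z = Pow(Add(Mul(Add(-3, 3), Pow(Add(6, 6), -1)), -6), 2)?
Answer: 54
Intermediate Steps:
z = 36 (z = Pow(Add(Mul(0, Pow(12, -1)), -6), 2) = Pow(Add(Mul(0, Rational(1, 12)), -6), 2) = Pow(Add(0, -6), 2) = Pow(-6, 2) = 36)
Add(z, Mul(-1, Function('O')(-15))) = Add(36, Mul(-1, -18)) = Add(36, 18) = 54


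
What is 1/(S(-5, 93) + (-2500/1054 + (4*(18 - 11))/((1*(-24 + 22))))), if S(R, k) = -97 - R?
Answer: -527/57112 ≈ -0.0092275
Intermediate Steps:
1/(S(-5, 93) + (-2500/1054 + (4*(18 - 11))/((1*(-24 + 22))))) = 1/((-97 - 1*(-5)) + (-2500/1054 + (4*(18 - 11))/((1*(-24 + 22))))) = 1/((-97 + 5) + (-2500*1/1054 + (4*7)/((1*(-2))))) = 1/(-92 + (-1250/527 + 28/(-2))) = 1/(-92 + (-1250/527 + 28*(-1/2))) = 1/(-92 + (-1250/527 - 14)) = 1/(-92 - 8628/527) = 1/(-57112/527) = -527/57112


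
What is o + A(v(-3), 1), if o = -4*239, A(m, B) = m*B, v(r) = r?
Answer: -959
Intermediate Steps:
A(m, B) = B*m
o = -956
o + A(v(-3), 1) = -956 + 1*(-3) = -956 - 3 = -959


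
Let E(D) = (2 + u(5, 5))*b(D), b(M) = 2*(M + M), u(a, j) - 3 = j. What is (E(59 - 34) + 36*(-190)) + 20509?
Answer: 14669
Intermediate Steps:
u(a, j) = 3 + j
b(M) = 4*M (b(M) = 2*(2*M) = 4*M)
E(D) = 40*D (E(D) = (2 + (3 + 5))*(4*D) = (2 + 8)*(4*D) = 10*(4*D) = 40*D)
(E(59 - 34) + 36*(-190)) + 20509 = (40*(59 - 34) + 36*(-190)) + 20509 = (40*25 - 6840) + 20509 = (1000 - 6840) + 20509 = -5840 + 20509 = 14669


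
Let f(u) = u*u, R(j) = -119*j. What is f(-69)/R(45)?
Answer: -529/595 ≈ -0.88908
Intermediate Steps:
f(u) = u²
f(-69)/R(45) = (-69)²/((-119*45)) = 4761/(-5355) = 4761*(-1/5355) = -529/595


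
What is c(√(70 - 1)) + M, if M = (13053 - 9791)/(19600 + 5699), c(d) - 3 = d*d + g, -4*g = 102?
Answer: 2359331/50598 ≈ 46.629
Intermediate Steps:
g = -51/2 (g = -¼*102 = -51/2 ≈ -25.500)
c(d) = -45/2 + d² (c(d) = 3 + (d*d - 51/2) = 3 + (d² - 51/2) = 3 + (-51/2 + d²) = -45/2 + d²)
M = 3262/25299 ≈ 0.12894
c(√(70 - 1)) + M = (-45/2 + (√(70 - 1))²) + 3262/25299 = (-45/2 + (√69)²) + 3262/25299 = (-45/2 + 69) + 3262/25299 = 93/2 + 3262/25299 = 2359331/50598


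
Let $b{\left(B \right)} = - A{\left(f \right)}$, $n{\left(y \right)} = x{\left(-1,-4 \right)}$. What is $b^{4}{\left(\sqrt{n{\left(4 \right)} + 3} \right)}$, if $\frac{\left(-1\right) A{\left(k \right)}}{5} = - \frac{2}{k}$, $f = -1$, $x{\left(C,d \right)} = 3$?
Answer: $10000$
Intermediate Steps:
$n{\left(y \right)} = 3$
$A{\left(k \right)} = \frac{10}{k}$ ($A{\left(k \right)} = - 5 \left(- \frac{2}{k}\right) = \frac{10}{k}$)
$b{\left(B \right)} = 10$ ($b{\left(B \right)} = - \frac{10}{-1} = - 10 \left(-1\right) = \left(-1\right) \left(-10\right) = 10$)
$b^{4}{\left(\sqrt{n{\left(4 \right)} + 3} \right)} = 10^{4} = 10000$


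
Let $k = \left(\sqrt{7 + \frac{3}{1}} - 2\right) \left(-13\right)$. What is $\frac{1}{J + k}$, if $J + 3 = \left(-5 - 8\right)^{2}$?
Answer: $\frac{96}{17587} + \frac{13 \sqrt{10}}{35174} \approx 0.0066273$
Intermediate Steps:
$k = 26 - 13 \sqrt{10}$ ($k = \left(\sqrt{7 + 3 \cdot 1} - 2\right) \left(-13\right) = \left(\sqrt{7 + 3} - 2\right) \left(-13\right) = \left(\sqrt{10} - 2\right) \left(-13\right) = \left(-2 + \sqrt{10}\right) \left(-13\right) = 26 - 13 \sqrt{10} \approx -15.11$)
$J = 166$ ($J = -3 + \left(-5 - 8\right)^{2} = -3 + \left(-13\right)^{2} = -3 + 169 = 166$)
$\frac{1}{J + k} = \frac{1}{166 + \left(26 - 13 \sqrt{10}\right)} = \frac{1}{192 - 13 \sqrt{10}}$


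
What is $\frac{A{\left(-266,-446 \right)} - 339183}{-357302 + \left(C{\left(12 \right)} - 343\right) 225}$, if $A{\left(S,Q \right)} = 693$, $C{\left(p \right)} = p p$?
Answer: $\frac{338490}{402077} \approx 0.84185$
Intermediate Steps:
$C{\left(p \right)} = p^{2}$
$\frac{A{\left(-266,-446 \right)} - 339183}{-357302 + \left(C{\left(12 \right)} - 343\right) 225} = \frac{693 - 339183}{-357302 + \left(12^{2} - 343\right) 225} = - \frac{338490}{-357302 + \left(144 - 343\right) 225} = - \frac{338490}{-357302 - 44775} = - \frac{338490}{-402077} = \left(-338490\right) \left(- \frac{1}{402077}\right) = \frac{338490}{402077}$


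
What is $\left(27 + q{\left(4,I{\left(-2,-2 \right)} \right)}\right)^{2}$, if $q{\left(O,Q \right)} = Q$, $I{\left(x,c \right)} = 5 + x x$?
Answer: $1296$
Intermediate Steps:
$I{\left(x,c \right)} = 5 + x^{2}$
$\left(27 + q{\left(4,I{\left(-2,-2 \right)} \right)}\right)^{2} = \left(27 + \left(5 + \left(-2\right)^{2}\right)\right)^{2} = \left(27 + \left(5 + 4\right)\right)^{2} = \left(27 + 9\right)^{2} = 36^{2} = 1296$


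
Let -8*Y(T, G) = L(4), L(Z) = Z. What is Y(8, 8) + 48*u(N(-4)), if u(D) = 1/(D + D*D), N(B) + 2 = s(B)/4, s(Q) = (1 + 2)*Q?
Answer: 19/10 ≈ 1.9000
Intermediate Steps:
s(Q) = 3*Q
N(B) = -2 + 3*B/4 (N(B) = -2 + (3*B)/4 = -2 + (3*B)*(1/4) = -2 + 3*B/4)
Y(T, G) = -1/2 (Y(T, G) = -1/8*4 = -1/2)
u(D) = 1/(D + D**2)
Y(8, 8) + 48*u(N(-4)) = -1/2 + 48*(1/((-2 + (3/4)*(-4))*(1 + (-2 + (3/4)*(-4))))) = -1/2 + 48*(1/((-2 - 3)*(1 + (-2 - 3)))) = -1/2 + 48*(1/((-5)*(1 - 5))) = -1/2 + 48*(-1/5/(-4)) = -1/2 + 48*(-1/5*(-1/4)) = -1/2 + 48*(1/20) = -1/2 + 12/5 = 19/10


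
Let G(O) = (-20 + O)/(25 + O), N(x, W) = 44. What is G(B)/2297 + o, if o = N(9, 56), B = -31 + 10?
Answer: 404231/9188 ≈ 43.996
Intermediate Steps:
B = -21
o = 44
G(O) = (-20 + O)/(25 + O)
G(B)/2297 + o = ((-20 - 21)/(25 - 21))/2297 + 44 = (-41/4)*(1/2297) + 44 = ((1/4)*(-41))*(1/2297) + 44 = -41/4*1/2297 + 44 = -41/9188 + 44 = 404231/9188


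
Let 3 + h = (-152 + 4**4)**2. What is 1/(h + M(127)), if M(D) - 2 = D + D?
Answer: 1/11069 ≈ 9.0342e-5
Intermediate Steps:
h = 10813 (h = -3 + (-152 + 4**4)**2 = -3 + (-152 + 256)**2 = -3 + 104**2 = -3 + 10816 = 10813)
M(D) = 2 + 2*D (M(D) = 2 + (D + D) = 2 + 2*D)
1/(h + M(127)) = 1/(10813 + (2 + 2*127)) = 1/(10813 + (2 + 254)) = 1/(10813 + 256) = 1/11069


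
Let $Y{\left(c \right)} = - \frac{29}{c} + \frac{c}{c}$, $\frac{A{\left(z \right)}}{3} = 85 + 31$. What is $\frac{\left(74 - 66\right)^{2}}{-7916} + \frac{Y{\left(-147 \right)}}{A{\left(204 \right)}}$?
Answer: $- \frac{117548}{25309431} \approx -0.0046444$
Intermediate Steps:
$A{\left(z \right)} = 348$ ($A{\left(z \right)} = 3 \left(85 + 31\right) = 3 \cdot 116 = 348$)
$Y{\left(c \right)} = 1 - \frac{29}{c}$ ($Y{\left(c \right)} = - \frac{29}{c} + 1 = 1 - \frac{29}{c}$)
$\frac{\left(74 - 66\right)^{2}}{-7916} + \frac{Y{\left(-147 \right)}}{A{\left(204 \right)}} = \frac{\left(74 - 66\right)^{2}}{-7916} + \frac{\frac{1}{-147} \left(-29 - 147\right)}{348} = 8^{2} \left(- \frac{1}{7916}\right) + \left(- \frac{1}{147}\right) \left(-176\right) \frac{1}{348} = 64 \left(- \frac{1}{7916}\right) + \frac{176}{147} \cdot \frac{1}{348} = - \frac{16}{1979} + \frac{44}{12789} = - \frac{117548}{25309431}$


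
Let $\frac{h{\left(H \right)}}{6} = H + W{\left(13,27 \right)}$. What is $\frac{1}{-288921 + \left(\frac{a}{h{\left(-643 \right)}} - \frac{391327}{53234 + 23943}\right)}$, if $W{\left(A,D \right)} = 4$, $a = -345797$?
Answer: $- \frac{4167558}{1203740275237} \approx -3.4622 \cdot 10^{-6}$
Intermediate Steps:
$h{\left(H \right)} = 24 + 6 H$ ($h{\left(H \right)} = 6 \left(H + 4\right) = 6 \left(4 + H\right) = 24 + 6 H$)
$\frac{1}{-288921 + \left(\frac{a}{h{\left(-643 \right)}} - \frac{391327}{53234 + 23943}\right)} = \frac{1}{-288921 - \left(\frac{345797}{24 + 6 \left(-643\right)} + \frac{391327}{53234 + 23943}\right)} = \frac{1}{-288921 - \left(\frac{391327}{77177} + \frac{345797}{24 - 3858}\right)} = \frac{1}{-288921 - \left(\frac{391327}{77177} + \frac{345797}{-3834}\right)} = \frac{1}{-288921 - - \frac{354749681}{4167558}} = \frac{1}{-288921 + \left(\frac{345797}{3834} - \frac{391327}{77177}\right)} = \frac{1}{-288921 + \frac{354749681}{4167558}} = \frac{1}{- \frac{1203740275237}{4167558}} = - \frac{4167558}{1203740275237}$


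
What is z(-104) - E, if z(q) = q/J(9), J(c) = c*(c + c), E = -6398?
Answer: 518186/81 ≈ 6397.4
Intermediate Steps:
J(c) = 2*c**2 (J(c) = c*(2*c) = 2*c**2)
z(q) = q/162 (z(q) = q/((2*9**2)) = q/((2*81)) = q/162)
z(-104) - E = (1/162)*(-104) - 1*(-6398) = -52/81 + 6398 = 518186/81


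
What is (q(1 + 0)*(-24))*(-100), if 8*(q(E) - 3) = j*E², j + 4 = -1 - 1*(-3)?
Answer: 6600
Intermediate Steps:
j = -2 (j = -4 + (-1 - 1*(-3)) = -4 + (-1 + 3) = -4 + 2 = -2)
q(E) = 3 - E²/4 (q(E) = 3 + (-2*E²)/8 = 3 - E²/4)
(q(1 + 0)*(-24))*(-100) = ((3 - (1 + 0)²/4)*(-24))*(-100) = ((3 - ¼*1²)*(-24))*(-100) = ((3 - ¼*1)*(-24))*(-100) = ((3 - ¼)*(-24))*(-100) = ((11/4)*(-24))*(-100) = -66*(-100) = 6600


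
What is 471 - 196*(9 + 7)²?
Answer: -49705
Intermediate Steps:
471 - 196*(9 + 7)² = 471 - 196*16² = 471 - 196*256 = 471 - 50176 = -49705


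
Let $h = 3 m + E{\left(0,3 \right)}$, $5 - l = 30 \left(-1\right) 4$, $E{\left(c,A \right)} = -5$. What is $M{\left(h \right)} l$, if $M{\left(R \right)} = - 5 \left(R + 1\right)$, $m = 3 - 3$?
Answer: $2500$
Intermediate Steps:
$l = 125$ ($l = 5 - 30 \left(-1\right) 4 = 5 - \left(-30\right) 4 = 5 - -120 = 5 + 120 = 125$)
$m = 0$
$h = -5$ ($h = 3 \cdot 0 - 5 = 0 - 5 = -5$)
$M{\left(R \right)} = -5 - 5 R$ ($M{\left(R \right)} = - 5 \left(1 + R\right) = -5 - 5 R$)
$M{\left(h \right)} l = \left(-5 - -25\right) 125 = \left(-5 + 25\right) 125 = 20 \cdot 125 = 2500$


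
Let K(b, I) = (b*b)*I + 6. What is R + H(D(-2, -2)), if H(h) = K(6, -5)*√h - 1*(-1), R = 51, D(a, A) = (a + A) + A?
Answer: 52 - 174*I*√6 ≈ 52.0 - 426.21*I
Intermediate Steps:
K(b, I) = 6 + I*b² (K(b, I) = b²*I + 6 = I*b² + 6 = 6 + I*b²)
D(a, A) = a + 2*A (D(a, A) = (A + a) + A = a + 2*A)
H(h) = 1 - 174*√h (H(h) = (6 - 5*6²)*√h - 1*(-1) = (6 - 5*36)*√h + 1 = (6 - 180)*√h + 1 = -174*√h + 1 = 1 - 174*√h)
R + H(D(-2, -2)) = 51 + (1 - 174*√(-2 + 2*(-2))) = 51 + (1 - 174*√(-2 - 4)) = 51 + (1 - 174*I*√6) = 52 - 174*I*√6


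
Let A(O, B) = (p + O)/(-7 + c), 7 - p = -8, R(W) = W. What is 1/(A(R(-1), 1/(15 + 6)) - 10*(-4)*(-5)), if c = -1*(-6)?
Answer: -1/214 ≈ -0.0046729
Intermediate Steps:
c = 6
p = 15 (p = 7 - 1*(-8) = 7 + 8 = 15)
A(O, B) = -15 - O (A(O, B) = (15 + O)/(-7 + 6) = (15 + O)/(-1) = (15 + O)*(-1) = -15 - O)
1/(A(R(-1), 1/(15 + 6)) - 10*(-4)*(-5)) = 1/((-15 - 1*(-1)) - 10*(-4)*(-5)) = 1/((-15 + 1) + 40*(-5)) = 1/(-14 - 200) = 1/(-214) = -1/214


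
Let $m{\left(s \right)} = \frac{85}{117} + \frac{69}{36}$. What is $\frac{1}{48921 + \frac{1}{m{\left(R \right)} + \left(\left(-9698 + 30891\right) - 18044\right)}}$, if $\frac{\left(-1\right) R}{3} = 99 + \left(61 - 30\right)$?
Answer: $\frac{1474969}{72156958917} \approx 2.0441 \cdot 10^{-5}$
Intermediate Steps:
$R = -390$ ($R = - 3 \left(99 + \left(61 - 30\right)\right) = - 3 \left(99 + 31\right) = \left(-3\right) 130 = -390$)
$m{\left(s \right)} = \frac{1237}{468}$ ($m{\left(s \right)} = 85 \cdot \frac{1}{117} + 69 \cdot \frac{1}{36} = \frac{85}{117} + \frac{23}{12} = \frac{1237}{468}$)
$\frac{1}{48921 + \frac{1}{m{\left(R \right)} + \left(\left(-9698 + 30891\right) - 18044\right)}} = \frac{1}{48921 + \frac{1}{\frac{1237}{468} + \left(\left(-9698 + 30891\right) - 18044\right)}} = \frac{1}{48921 + \frac{1}{\frac{1237}{468} + \left(21193 - 18044\right)}} = \frac{1}{48921 + \frac{1}{\frac{1237}{468} + 3149}} = \frac{1}{48921 + \frac{1}{\frac{1474969}{468}}} = \frac{1}{48921 + \frac{468}{1474969}} = \frac{1}{\frac{72156958917}{1474969}} = \frac{1474969}{72156958917}$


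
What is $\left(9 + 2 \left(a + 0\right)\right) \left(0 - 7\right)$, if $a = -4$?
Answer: $-7$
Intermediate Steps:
$\left(9 + 2 \left(a + 0\right)\right) \left(0 - 7\right) = \left(9 + 2 \left(-4 + 0\right)\right) \left(0 - 7\right) = \left(9 + 2 \left(-4\right)\right) \left(0 - 7\right) = \left(9 - 8\right) \left(-7\right) = 1 \left(-7\right) = -7$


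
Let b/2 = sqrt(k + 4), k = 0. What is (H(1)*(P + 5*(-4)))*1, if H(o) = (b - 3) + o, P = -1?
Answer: -42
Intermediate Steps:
b = 4 (b = 2*sqrt(0 + 4) = 2*sqrt(4) = 2*2 = 4)
H(o) = 1 + o (H(o) = (4 - 3) + o = 1 + o)
(H(1)*(P + 5*(-4)))*1 = ((1 + 1)*(-1 + 5*(-4)))*1 = (2*(-1 - 20))*1 = (2*(-21))*1 = -42*1 = -42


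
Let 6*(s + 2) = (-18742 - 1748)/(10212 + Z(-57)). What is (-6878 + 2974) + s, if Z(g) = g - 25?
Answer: -7914239/2026 ≈ -3906.3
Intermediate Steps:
Z(g) = -25 + g
s = -4735/2026 (s = -2 + ((-18742 - 1748)/(10212 + (-25 - 57)))/6 = -2 + (-20490/(10212 - 82))/6 = -2 + (-20490/10130)/6 = -2 + (-20490*1/10130)/6 = -2 + (⅙)*(-2049/1013) = -2 - 683/2026 = -4735/2026 ≈ -2.3371)
(-6878 + 2974) + s = (-6878 + 2974) - 4735/2026 = -3904 - 4735/2026 = -7914239/2026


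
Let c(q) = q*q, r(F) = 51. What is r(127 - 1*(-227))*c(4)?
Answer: 816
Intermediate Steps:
c(q) = q²
r(127 - 1*(-227))*c(4) = 51*4² = 51*16 = 816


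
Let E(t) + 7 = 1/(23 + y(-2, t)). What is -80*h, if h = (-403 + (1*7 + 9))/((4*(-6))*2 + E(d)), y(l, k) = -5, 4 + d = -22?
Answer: -12960/23 ≈ -563.48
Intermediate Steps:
d = -26 (d = -4 - 22 = -26)
E(t) = -125/18 (E(t) = -7 + 1/(23 - 5) = -7 + 1/18 = -125/18)
h = 162/23 (h = (-403 + (1*7 + 9))/((4*(-6))*2 - 125/18) = (-403 + (7 + 9))/(-24*2 - 125/18) = (-403 + 16)/(-48 - 125/18) = -387/(-989/18) = -387*(-18/989) = 162/23 ≈ 7.0435)
-80*h = -80*162/23 = -12960/23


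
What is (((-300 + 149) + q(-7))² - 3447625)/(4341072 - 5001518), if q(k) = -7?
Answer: 3422661/660446 ≈ 5.1824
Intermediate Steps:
(((-300 + 149) + q(-7))² - 3447625)/(4341072 - 5001518) = (((-300 + 149) - 7)² - 3447625)/(4341072 - 5001518) = ((-151 - 7)² - 3447625)/(-660446) = ((-158)² - 3447625)*(-1/660446) = (24964 - 3447625)*(-1/660446) = -3422661*(-1/660446) = 3422661/660446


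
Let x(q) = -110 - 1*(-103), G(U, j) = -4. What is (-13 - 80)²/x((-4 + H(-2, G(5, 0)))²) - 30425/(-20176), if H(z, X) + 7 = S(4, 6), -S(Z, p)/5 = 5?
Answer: -174289249/141232 ≈ -1234.1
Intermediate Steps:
S(Z, p) = -25 (S(Z, p) = -5*5 = -25)
H(z, X) = -32 (H(z, X) = -7 - 25 = -32)
x(q) = -7 (x(q) = -110 + 103 = -7)
(-13 - 80)²/x((-4 + H(-2, G(5, 0)))²) - 30425/(-20176) = (-13 - 80)²/(-7) - 30425/(-20176) = (-93)²*(-⅐) - 30425*(-1/20176) = 8649*(-⅐) + 30425/20176 = -8649/7 + 30425/20176 = -174289249/141232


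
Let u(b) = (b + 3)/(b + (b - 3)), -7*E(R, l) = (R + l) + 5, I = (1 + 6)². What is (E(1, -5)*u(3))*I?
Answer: -14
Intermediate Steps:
I = 49 (I = 7² = 49)
E(R, l) = -5/7 - R/7 - l/7 (E(R, l) = -((R + l) + 5)/7 = -(5 + R + l)/7 = -5/7 - R/7 - l/7)
u(b) = (3 + b)/(-3 + 2*b) (u(b) = (3 + b)/(b + (-3 + b)) = (3 + b)/(-3 + 2*b))
(E(1, -5)*u(3))*I = ((-5/7 - ⅐*1 - ⅐*(-5))*((3 + 3)/(-3 + 2*3)))*49 = ((-5/7 - ⅐ + 5/7)*(6/(-3 + 6)))*49 = -6/(7*3)*49 = -6/21*49 = -⅐*2*49 = -2/7*49 = -14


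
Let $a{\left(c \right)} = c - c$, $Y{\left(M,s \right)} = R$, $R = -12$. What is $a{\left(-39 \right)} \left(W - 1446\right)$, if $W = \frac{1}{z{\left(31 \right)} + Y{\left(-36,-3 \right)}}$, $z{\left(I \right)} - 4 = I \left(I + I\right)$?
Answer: $0$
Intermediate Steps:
$z{\left(I \right)} = 4 + 2 I^{2}$ ($z{\left(I \right)} = 4 + I \left(I + I\right) = 4 + I 2 I = 4 + 2 I^{2}$)
$Y{\left(M,s \right)} = -12$
$W = \frac{1}{1914}$ ($W = \frac{1}{\left(4 + 2 \cdot 31^{2}\right) - 12} = \frac{1}{\left(4 + 2 \cdot 961\right) - 12} = \frac{1}{\left(4 + 1922\right) - 12} = \frac{1}{1926 - 12} = \frac{1}{1914} \approx 0.00052247$)
$a{\left(c \right)} = 0$
$a{\left(-39 \right)} \left(W - 1446\right) = 0 \left(\frac{1}{1914} - 1446\right) = 0 \left(- \frac{2767643}{1914}\right) = 0$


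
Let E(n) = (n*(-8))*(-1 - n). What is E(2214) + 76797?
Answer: 39308877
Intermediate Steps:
E(n) = -8*n*(-1 - n) (E(n) = (-8*n)*(-1 - n) = -8*n*(-1 - n))
E(2214) + 76797 = 8*2214*(1 + 2214) + 76797 = 8*2214*2215 + 76797 = 39232080 + 76797 = 39308877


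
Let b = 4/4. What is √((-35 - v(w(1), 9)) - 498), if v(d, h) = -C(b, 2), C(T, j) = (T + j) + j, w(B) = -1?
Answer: 4*I*√33 ≈ 22.978*I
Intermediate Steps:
b = 1 (b = 4*(¼) = 1)
C(T, j) = T + 2*j
v(d, h) = -5 (v(d, h) = -(1 + 2*2) = -(1 + 4) = -1*5 = -5)
√((-35 - v(w(1), 9)) - 498) = √((-35 - 1*(-5)) - 498) = √((-35 + 5) - 498) = √(-30 - 498) = √(-528) = 4*I*√33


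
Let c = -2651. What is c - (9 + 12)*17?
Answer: -3008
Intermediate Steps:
c - (9 + 12)*17 = -2651 - (9 + 12)*17 = -2651 - 21*17 = -2651 - 1*357 = -2651 - 357 = -3008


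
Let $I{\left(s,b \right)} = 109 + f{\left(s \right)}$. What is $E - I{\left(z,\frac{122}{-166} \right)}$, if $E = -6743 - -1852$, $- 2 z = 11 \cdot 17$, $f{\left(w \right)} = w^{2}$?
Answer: $- \frac{54969}{4} \approx -13742.0$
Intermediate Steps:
$z = - \frac{187}{2}$ ($z = - \frac{11 \cdot 17}{2} = \left(- \frac{1}{2}\right) 187 = - \frac{187}{2} \approx -93.5$)
$E = -4891$ ($E = -6743 + 1852 = -4891$)
$I{\left(s,b \right)} = 109 + s^{2}$
$E - I{\left(z,\frac{122}{-166} \right)} = -4891 - \left(109 + \left(- \frac{187}{2}\right)^{2}\right) = -4891 - \left(109 + \frac{34969}{4}\right) = -4891 - \frac{35405}{4} = - \frac{54969}{4}$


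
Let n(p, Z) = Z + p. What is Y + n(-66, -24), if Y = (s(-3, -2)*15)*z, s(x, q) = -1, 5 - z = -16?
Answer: -405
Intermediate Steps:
z = 21 (z = 5 - 1*(-16) = 5 + 16 = 21)
Y = -315 (Y = -1*15*21 = -15*21 = -315)
Y + n(-66, -24) = -315 + (-24 - 66) = -315 - 90 = -405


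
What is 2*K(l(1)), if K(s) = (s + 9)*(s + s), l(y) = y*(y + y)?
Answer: 88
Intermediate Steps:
l(y) = 2*y² (l(y) = y*(2*y) = 2*y²)
K(s) = 2*s*(9 + s) (K(s) = (9 + s)*(2*s) = 2*s*(9 + s))
2*K(l(1)) = 2*(2*(2*1²)*(9 + 2*1²)) = 2*(2*(2*1)*(9 + 2*1)) = 2*(2*2*(9 + 2)) = 2*(2*2*11) = 2*44 = 88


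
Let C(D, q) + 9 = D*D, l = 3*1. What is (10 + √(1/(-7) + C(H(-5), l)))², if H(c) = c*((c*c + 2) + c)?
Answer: 85336/7 + 120*√16457/7 ≈ 14390.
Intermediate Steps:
l = 3
H(c) = c*(2 + c + c²) (H(c) = c*((c² + 2) + c) = c*((2 + c²) + c) = c*(2 + c + c²))
C(D, q) = -9 + D² (C(D, q) = -9 + D*D = -9 + D²)
(10 + √(1/(-7) + C(H(-5), l)))² = (10 + √(1/(-7) + (-9 + (-5*(2 - 5 + (-5)²))²)))² = (10 + √(-⅐ + (-9 + (-5*(2 - 5 + 25))²)))² = (10 + √(-⅐ + (-9 + (-5*22)²)))² = (10 + √(-⅐ + (-9 + (-110)²)))² = (10 + √(-⅐ + (-9 + 12100)))² = (10 + √(-⅐ + 12091))² = (10 + √(84636/7))² = (10 + 6*√16457/7)²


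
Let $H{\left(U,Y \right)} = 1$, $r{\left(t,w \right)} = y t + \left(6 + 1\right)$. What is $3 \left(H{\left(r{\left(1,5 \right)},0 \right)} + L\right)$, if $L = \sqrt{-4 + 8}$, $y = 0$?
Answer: $9$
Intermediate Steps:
$r{\left(t,w \right)} = 7$ ($r{\left(t,w \right)} = 0 t + \left(6 + 1\right) = 0 + 7 = 7$)
$L = 2$ ($L = \sqrt{4} = 2$)
$3 \left(H{\left(r{\left(1,5 \right)},0 \right)} + L\right) = 3 \left(1 + 2\right) = 3 \cdot 3 = 9$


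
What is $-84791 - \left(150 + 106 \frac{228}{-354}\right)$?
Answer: $- \frac{5007491}{59} \approx -84873.0$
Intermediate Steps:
$-84791 - \left(150 + 106 \frac{228}{-354}\right) = -84791 - \left(150 + 106 \cdot 228 \left(- \frac{1}{354}\right)\right) = -84791 - \frac{4822}{59} = - \frac{5007491}{59}$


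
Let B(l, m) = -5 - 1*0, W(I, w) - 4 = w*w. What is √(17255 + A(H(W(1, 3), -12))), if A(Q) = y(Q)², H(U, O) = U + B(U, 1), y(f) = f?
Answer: √17319 ≈ 131.60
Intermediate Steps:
W(I, w) = 4 + w² (W(I, w) = 4 + w*w = 4 + w²)
B(l, m) = -5 (B(l, m) = -5 + 0 = -5)
H(U, O) = -5 + U (H(U, O) = U - 5 = -5 + U)
A(Q) = Q²
√(17255 + A(H(W(1, 3), -12))) = √(17255 + (-5 + (4 + 3²))²) = √(17255 + (-5 + (4 + 9))²) = √(17255 + (-5 + 13)²) = √(17255 + 8²) = √(17255 + 64) = √17319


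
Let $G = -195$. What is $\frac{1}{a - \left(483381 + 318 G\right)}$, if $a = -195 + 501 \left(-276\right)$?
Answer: $- \frac{1}{559842} \approx -1.7862 \cdot 10^{-6}$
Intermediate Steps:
$a = -138471$ ($a = -195 - 138276 = -138471$)
$\frac{1}{a - \left(483381 + 318 G\right)} = \frac{1}{-138471 + \left(\left(\left(-318\right) \left(-195\right) + 303\right) - 483684\right)} = \frac{1}{-138471 + \left(\left(62010 + 303\right) - 483684\right)} = \frac{1}{-138471 + \left(62313 - 483684\right)} = \frac{1}{-138471 - 421371} = \frac{1}{-559842} = - \frac{1}{559842}$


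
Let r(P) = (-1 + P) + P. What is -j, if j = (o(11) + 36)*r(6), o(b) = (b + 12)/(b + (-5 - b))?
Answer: -1727/5 ≈ -345.40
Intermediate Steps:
r(P) = -1 + 2*P
o(b) = -12/5 - b/5 (o(b) = (12 + b)/(-5) = (12 + b)*(-1/5) = -12/5 - b/5)
j = 1727/5 (j = ((-12/5 - 1/5*11) + 36)*(-1 + 2*6) = ((-12/5 - 11/5) + 36)*(-1 + 12) = (-23/5 + 36)*11 = (157/5)*11 = 1727/5 ≈ 345.40)
-j = -1*1727/5 = -1727/5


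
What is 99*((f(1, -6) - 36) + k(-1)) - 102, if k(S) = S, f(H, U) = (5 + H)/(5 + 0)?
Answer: -18231/5 ≈ -3646.2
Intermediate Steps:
f(H, U) = 1 + H/5 (f(H, U) = (5 + H)/5 = (5 + H)*(⅕) = 1 + H/5)
99*((f(1, -6) - 36) + k(-1)) - 102 = 99*(((1 + (⅕)*1) - 36) - 1) - 102 = 99*(((1 + ⅕) - 36) - 1) - 102 = 99*((6/5 - 36) - 1) - 102 = 99*(-174/5 - 1) - 102 = 99*(-179/5) - 102 = -17721/5 - 102 = -18231/5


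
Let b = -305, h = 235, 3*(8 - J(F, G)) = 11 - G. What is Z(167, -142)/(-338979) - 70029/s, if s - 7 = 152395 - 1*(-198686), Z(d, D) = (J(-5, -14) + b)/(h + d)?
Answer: -14314070517469/71763909868656 ≈ -0.19946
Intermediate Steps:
J(F, G) = 13/3 + G/3 (J(F, G) = 8 - (11 - G)/3 = 8 + (-11/3 + G/3) = 13/3 + G/3)
Z(d, D) = -916/(3*(235 + d)) (Z(d, D) = ((13/3 + (1/3)*(-14)) - 305)/(235 + d) = ((13/3 - 14/3) - 305)/(235 + d) = (-1/3 - 305)/(235 + d) = -916/(3*(235 + d)))
s = 351088 (s = 7 + (152395 - 1*(-198686)) = 7 + (152395 + 198686) = 7 + 351081 = 351088)
Z(167, -142)/(-338979) - 70029/s = -916/(705 + 3*167)/(-338979) - 70029/351088 = -916/(705 + 501)*(-1/338979) - 70029*1/351088 = -916/1206*(-1/338979) - 70029/351088 = -916*1/1206*(-1/338979) - 70029/351088 = -458/603*(-1/338979) - 70029/351088 = 458/204404337 - 70029/351088 = -14314070517469/71763909868656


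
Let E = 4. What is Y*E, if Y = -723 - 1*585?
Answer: -5232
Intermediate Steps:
Y = -1308 (Y = -723 - 585 = -1308)
Y*E = -1308*4 = -5232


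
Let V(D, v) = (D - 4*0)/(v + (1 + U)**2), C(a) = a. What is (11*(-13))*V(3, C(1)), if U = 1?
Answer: -429/5 ≈ -85.800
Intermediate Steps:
V(D, v) = D/(4 + v) (V(D, v) = (D - 4*0)/(v + (1 + 1)**2) = (D + 0)/(v + 2**2) = D/(v + 4) = D/(4 + v))
(11*(-13))*V(3, C(1)) = (11*(-13))*(3/(4 + 1)) = -429/5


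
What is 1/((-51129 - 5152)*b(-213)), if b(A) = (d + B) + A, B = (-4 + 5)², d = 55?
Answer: 1/8836117 ≈ 1.1317e-7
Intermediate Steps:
B = 1 (B = 1² = 1)
b(A) = 56 + A (b(A) = (55 + 1) + A = 56 + A)
1/((-51129 - 5152)*b(-213)) = 1/((-51129 - 5152)*(56 - 213)) = 1/(-56281*(-157)) = -1/56281*(-1/157) = 1/8836117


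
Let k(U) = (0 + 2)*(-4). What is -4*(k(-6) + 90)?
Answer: -328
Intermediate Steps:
k(U) = -8 (k(U) = 2*(-4) = -8)
-4*(k(-6) + 90) = -4*(-8 + 90) = -4*82 = -328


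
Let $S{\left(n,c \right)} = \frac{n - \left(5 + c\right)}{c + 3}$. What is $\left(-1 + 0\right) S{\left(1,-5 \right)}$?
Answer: $\frac{1}{2} \approx 0.5$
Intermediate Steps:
$S{\left(n,c \right)} = \frac{-5 + n - c}{3 + c}$
$\left(-1 + 0\right) S{\left(1,-5 \right)} = \left(-1 + 0\right) \frac{-5 + 1 - -5}{3 - 5} = - \frac{-5 + 1 + 5}{-2} = - \frac{\left(-1\right) 1}{2} = \left(-1\right) \left(- \frac{1}{2}\right) = \frac{1}{2}$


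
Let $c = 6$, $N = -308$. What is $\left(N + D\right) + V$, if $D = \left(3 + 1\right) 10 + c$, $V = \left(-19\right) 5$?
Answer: $-357$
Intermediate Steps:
$V = -95$
$D = 46$ ($D = \left(3 + 1\right) 10 + 6 = 4 \cdot 10 + 6 = 40 + 6 = 46$)
$\left(N + D\right) + V = \left(-308 + 46\right) - 95 = -262 - 95 = -357$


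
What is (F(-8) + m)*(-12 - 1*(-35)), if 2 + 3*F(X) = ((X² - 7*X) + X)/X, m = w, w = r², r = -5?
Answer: 1357/3 ≈ 452.33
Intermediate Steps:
w = 25 (w = (-5)² = 25)
m = 25
F(X) = -⅔ + (X² - 6*X)/(3*X) (F(X) = -⅔ + (((X² - 7*X) + X)/X)/3 = -⅔ + ((X² - 6*X)/X)/3 = -⅔ + (X² - 6*X)/(3*X))
(F(-8) + m)*(-12 - 1*(-35)) = ((-8/3 + (⅓)*(-8)) + 25)*(-12 - 1*(-35)) = ((-8/3 - 8/3) + 25)*(-12 + 35) = (-16/3 + 25)*23 = (59/3)*23 = 1357/3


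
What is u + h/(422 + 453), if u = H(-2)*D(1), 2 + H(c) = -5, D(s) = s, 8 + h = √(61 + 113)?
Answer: -6133/875 + √174/875 ≈ -6.9941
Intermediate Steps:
h = -8 + √174 (h = -8 + √(61 + 113) = -8 + √174 ≈ 5.1909)
H(c) = -7 (H(c) = -2 - 5 = -7)
u = -7 (u = -7*1 = -7)
u + h/(422 + 453) = -7 + (-8 + √174)/(422 + 453) = -7 + (-8 + √174)/875 = -7 + (-8/875 + √174/875) = -6133/875 + √174/875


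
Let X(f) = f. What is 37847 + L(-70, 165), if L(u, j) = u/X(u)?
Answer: 37848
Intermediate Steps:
L(u, j) = 1 (L(u, j) = u/u = 1)
37847 + L(-70, 165) = 37847 + 1 = 37848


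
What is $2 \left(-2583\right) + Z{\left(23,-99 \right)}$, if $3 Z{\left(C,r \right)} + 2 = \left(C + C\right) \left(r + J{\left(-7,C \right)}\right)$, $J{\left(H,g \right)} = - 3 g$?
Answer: $- \frac{23228}{3} \approx -7742.7$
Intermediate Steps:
$Z{\left(C,r \right)} = - \frac{2}{3} + \frac{2 C \left(r - 3 C\right)}{3}$ ($Z{\left(C,r \right)} = - \frac{2}{3} + \frac{\left(C + C\right) \left(r - 3 C\right)}{3} = - \frac{2}{3} + \frac{2 C \left(r - 3 C\right)}{3}$)
$2 \left(-2583\right) + Z{\left(23,-99 \right)} = 2 \left(-2583\right) - \left(\frac{2}{3} + 1058 + 1518\right) = -5166 - \frac{7730}{3} = - \frac{23228}{3}$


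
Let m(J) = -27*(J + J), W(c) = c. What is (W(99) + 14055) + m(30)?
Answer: 12534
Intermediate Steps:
m(J) = -54*J
(W(99) + 14055) + m(30) = (99 + 14055) - 54*30 = 14154 - 1620 = 12534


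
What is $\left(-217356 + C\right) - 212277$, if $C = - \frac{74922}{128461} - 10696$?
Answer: $- \frac{56565178591}{128461} \approx -4.4033 \cdot 10^{5}$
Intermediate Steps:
$C = - \frac{1374093778}{128461}$ ($C = \left(-74922\right) \frac{1}{128461} - 10696 = - \frac{74922}{128461} - 10696 = - \frac{1374093778}{128461} \approx -10697.0$)
$\left(-217356 + C\right) - 212277 = \left(-217356 - \frac{1374093778}{128461}\right) - 212277 = - \frac{29295862894}{128461} - 212277 = - \frac{56565178591}{128461}$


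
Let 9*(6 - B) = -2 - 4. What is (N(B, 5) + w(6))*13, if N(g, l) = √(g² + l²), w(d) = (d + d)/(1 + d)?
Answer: 2743/21 ≈ 130.62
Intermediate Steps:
B = 20/3 (B = 6 - (-2 - 4)/9 = 6 - ⅑*(-6) = 6 + ⅔ = 20/3 ≈ 6.6667)
w(d) = 2*d/(1 + d) (w(d) = (2*d)/(1 + d) = 2*d/(1 + d))
(N(B, 5) + w(6))*13 = (√((20/3)² + 5²) + 2*6/(1 + 6))*13 = (√(400/9 + 25) + 2*6/7)*13 = (√(625/9) + 2*6*(⅐))*13 = (25/3 + 12/7)*13 = (211/21)*13 = 2743/21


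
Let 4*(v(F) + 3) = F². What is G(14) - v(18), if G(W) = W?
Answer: -64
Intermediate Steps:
v(F) = -3 + F²/4
G(14) - v(18) = 14 - (-3 + (¼)*18²) = 14 - (-3 + (¼)*324) = 14 - (-3 + 81) = 14 - 1*78 = 14 - 78 = -64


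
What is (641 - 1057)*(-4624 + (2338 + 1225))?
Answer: 441376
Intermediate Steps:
(641 - 1057)*(-4624 + (2338 + 1225)) = -416*(-4624 + 3563) = -416*(-1061) = 441376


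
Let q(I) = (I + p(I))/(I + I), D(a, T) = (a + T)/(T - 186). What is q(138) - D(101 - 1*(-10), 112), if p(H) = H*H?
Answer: 2683/37 ≈ 72.514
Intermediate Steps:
p(H) = H²
D(a, T) = (T + a)/(-186 + T)
q(I) = (I + I²)/(2*I) (q(I) = (I + I²)/(I + I) = (I + I²)/((2*I)) = (I + I²)*(1/(2*I)) = (I + I²)/(2*I))
q(138) - D(101 - 1*(-10), 112) = (½ + (½)*138) - (112 + (101 - 1*(-10)))/(-186 + 112) = (½ + 69) - (112 + (101 + 10))/(-74) = 139/2 - (-1)*(112 + 111)/74 = 139/2 - (-1)*223/74 = 139/2 - 1*(-223/74) = 139/2 + 223/74 = 2683/37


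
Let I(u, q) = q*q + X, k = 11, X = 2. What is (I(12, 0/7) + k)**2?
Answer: 169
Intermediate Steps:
I(u, q) = 2 + q**2 (I(u, q) = q*q + 2 = q**2 + 2 = 2 + q**2)
(I(12, 0/7) + k)**2 = ((2 + (0/7)**2) + 11)**2 = ((2 + (0*(1/7))**2) + 11)**2 = ((2 + 0**2) + 11)**2 = ((2 + 0) + 11)**2 = (2 + 11)**2 = 13**2 = 169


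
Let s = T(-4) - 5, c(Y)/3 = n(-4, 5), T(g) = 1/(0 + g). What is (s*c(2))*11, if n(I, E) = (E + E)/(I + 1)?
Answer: 1155/2 ≈ 577.50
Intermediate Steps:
n(I, E) = 2*E/(1 + I) (n(I, E) = (2*E)/(1 + I) = 2*E/(1 + I))
T(g) = 1/g
c(Y) = -10 (c(Y) = 3*(2*5/(1 - 4)) = 3*(2*5/(-3)) = 3*(2*5*(-⅓)) = 3*(-10/3) = -10)
s = -21/4 (s = 1/(-4) - 5 = -¼ - 5 = -21/4 ≈ -5.2500)
(s*c(2))*11 = -21/4*(-10)*11 = (105/2)*11 = 1155/2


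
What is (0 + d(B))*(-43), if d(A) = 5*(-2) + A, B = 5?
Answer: 215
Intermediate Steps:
d(A) = -10 + A
(0 + d(B))*(-43) = (0 + (-10 + 5))*(-43) = (0 - 5)*(-43) = -5*(-43) = 215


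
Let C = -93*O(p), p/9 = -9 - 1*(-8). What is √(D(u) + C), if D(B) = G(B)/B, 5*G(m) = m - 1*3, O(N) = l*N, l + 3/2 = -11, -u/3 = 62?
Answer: 6*I*√6982130/155 ≈ 102.29*I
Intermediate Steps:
u = -186 (u = -3*62 = -186)
l = -25/2 (l = -3/2 - 11 = -25/2 ≈ -12.500)
p = -9 (p = 9*(-9 - 1*(-8)) = 9*(-9 + 8) = 9*(-1) = -9)
O(N) = -25*N/2
G(m) = -⅗ + m/5 (G(m) = (m - 1*3)/5 = (m - 3)/5 = (-3 + m)/5 = -⅗ + m/5)
C = -20925/2 (C = -(-2325)*(-9)/2 = -93*225/2 = -20925/2 ≈ -10463.)
D(B) = (-⅗ + B/5)/B
√(D(u) + C) = √((⅕)*(-3 - 186)/(-186) - 20925/2) = √((⅕)*(-1/186)*(-189) - 20925/2) = √(63/310 - 20925/2) = √(-1621656/155) = 6*I*√6982130/155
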